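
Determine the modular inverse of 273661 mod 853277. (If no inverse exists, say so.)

Run Euclid on (853277, 273661):
853277 = 3×273661 + 32294
273661 = 8×32294 + 15309
32294 = 2×15309 + 1676
15309 = 9×1676 + 225
1676 = 7×225 + 101
225 = 2×101 + 23
101 = 4×23 + 9
23 = 2×9 + 5
9 = 1×5 + 4
5 = 1×4 + 1
4 = 4×1 + 0
The gcd is 1. Working backward:
1 = 5 − 4
1 = −9 + 2·5
1 = 2·23 − 5·9
1 = −5·101 + 22·23
1 = 22·225 − 49·101
1 = −49·1676 + 365·225
1 = 365·15309 − 3334·1676
1 = −3334·32294 + 7033·15309
1 = 7033·273661 − 59598·32294
1 = −59598·853277 + 185827·273661
So 273661·185827 ≡ 1 (mod 853277).

185827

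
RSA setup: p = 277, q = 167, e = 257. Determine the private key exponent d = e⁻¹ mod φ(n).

φ(n) = (p−1)(q−1) = 276·166 = 45816.
Need d with 257·d ≡ 1 (mod 45816). Apply the extended Euclidean algorithm:
45816 = 178·257 + 70
257 = 3·70 + 47
70 = 1·47 + 23
47 = 2·23 + 1
23 = 23·1 + 0
Back-substitute:
1 = 47 − 2·23
1 = −2·70 + 3·47
1 = 3·257 − 11·70
1 = −11·45816 + 1961·257
So 257·1961 ≡ 1 (mod 45816), hence d = 1961.

1961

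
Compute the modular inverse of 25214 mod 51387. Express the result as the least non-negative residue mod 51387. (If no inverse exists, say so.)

no inverse exists

Compute gcd(25214, 51387):
51387 = 2*25214 + 959
25214 = 26*959 + 280
959 = 3*280 + 119
280 = 2*119 + 42
119 = 2*42 + 35
42 = 1*35 + 7
35 = 5*7 + 0
gcd(25214, 51387) = 7 ≠ 1, so 25214 has no multiplicative inverse modulo 51387.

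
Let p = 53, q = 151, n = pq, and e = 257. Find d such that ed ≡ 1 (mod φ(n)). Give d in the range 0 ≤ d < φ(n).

7193

φ(n) = (p−1)(q−1) = 52·150 = 7800.
Need d with 257·d ≡ 1 (mod 7800). Apply the extended Euclidean algorithm:
7800 = 30*257 + 90
257 = 2*90 + 77
90 = 1*77 + 13
77 = 5*13 + 12
13 = 1*12 + 1
12 = 12*1 + 0
Back-substitute:
1 = 13 − 12
1 = −77 + 6·13
1 = 6·90 − 7·77
1 = −7·257 + 20·90
1 = 20·7800 − 607·257
So 257·(-607) ≡ 1 (mod 7800), hence d ≡ -607 ≡ 7193 (mod 7800).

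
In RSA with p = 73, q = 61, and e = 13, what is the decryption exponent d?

φ(n) = (p−1)(q−1) = 72·60 = 4320.
Need d with 13·d ≡ 1 (mod 4320). Apply the extended Euclidean algorithm:
4320 = 332·13 + 4
13 = 3·4 + 1
4 = 4·1 + 0
Back-substitute:
1 = 13 − 3·4
1 = −3·4320 + 997·13
So 13·997 ≡ 1 (mod 4320), hence d = 997.

997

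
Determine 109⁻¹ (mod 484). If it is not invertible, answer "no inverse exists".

gcd(484, 109) by repeated division:
484 = 4×109 + 48
109 = 2×48 + 13
48 = 3×13 + 9
13 = 1×9 + 4
9 = 2×4 + 1
4 = 4×1 + 0
gcd = 1, so the inverse exists. Back-substitute:
1 = 9 − 2·4
1 = −2·13 + 3·9
1 = 3·48 − 11·13
1 = −11·109 + 25·48
1 = 25·484 − 111·109
Hence 109⁻¹ ≡ -111 ≡ 373 (mod 484).

373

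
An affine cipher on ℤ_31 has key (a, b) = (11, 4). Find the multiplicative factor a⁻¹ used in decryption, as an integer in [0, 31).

Extended Euclidean algorithm:
31 = 2×11 + 9
11 = 1×9 + 2
9 = 4×2 + 1
2 = 2×1 + 0
The gcd is 1. Working backward:
1 = 9 − 4·2
1 = −4·11 + 5·9
1 = 5·31 − 14·11
Thus 11·(-14) ≡ 1 (mod 31); reducing, -14 mod 31 = 17.

17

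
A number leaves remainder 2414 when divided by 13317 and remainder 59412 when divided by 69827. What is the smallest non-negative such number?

Write x = 2414 + 13317·k. Then 13317·k ≡ 59412 − 2414 ≡ 56998 (mod 69827).
Need 13317⁻¹ mod 69827. Extended Euclid on (69827, 13317):
69827 = 5·13317 + 3242
13317 = 4·3242 + 349
3242 = 9·349 + 101
349 = 3·101 + 46
101 = 2·46 + 9
46 = 5·9 + 1
9 = 9·1 + 0
Back-substitute:
1 = 46 − 5·9
1 = −5·101 + 11·46
1 = 11·349 − 38·101
1 = −38·3242 + 353·349
1 = 353·13317 − 1450·3242
1 = −1450·69827 + 7603·13317
13317⁻¹ ≡ 7603 (mod 69827), so k ≡ 7603·56998 ≡ 9432 (mod 69827).
x = 2414 + 13317·9432 = 125608358.

125608358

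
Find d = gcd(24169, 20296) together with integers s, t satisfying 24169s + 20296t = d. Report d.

1

Euclidean algorithm:
24169 = 1*20296 + 3873
20296 = 5*3873 + 931
3873 = 4*931 + 149
931 = 6*149 + 37
149 = 4*37 + 1
37 = 37*1 + 0
gcd(24169, 20296) = 1.
Working backward:
1 = 149 − 4·37
1 = −4·931 + 25·149
1 = 25·3873 − 104·931
1 = −104·20296 + 545·3873
1 = 545·24169 − 649·20296
So 1 = (545)·24169 + (-649)·20296.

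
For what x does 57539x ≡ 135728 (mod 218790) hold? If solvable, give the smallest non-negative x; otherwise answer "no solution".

First find gcd(57539, 218790):
218790 = 3·57539 + 46173
57539 = 1·46173 + 11366
46173 = 4·11366 + 709
11366 = 16·709 + 22
709 = 32·22 + 5
22 = 4·5 + 2
5 = 2·2 + 1
2 = 2·1 + 0
gcd = 1, so a unique solution mod 218790 exists.
Back-substitute for the Bézout coefficients:
1 = 5 − 2·2
1 = −2·22 + 9·5
1 = 9·709 − 290·22
1 = −290·11366 + 4649·709
1 = 4649·46173 − 18886·11366
1 = −18886·57539 + 23535·46173
1 = 23535·218790 − 89491·57539
So 57539·(-89491) ≡ 1 (mod 218790), giving 57539⁻¹ ≡ 129299.
x ≡ 57539⁻¹·135728 ≡ 129299·135728 ≡ 129982 (mod 218790).

129982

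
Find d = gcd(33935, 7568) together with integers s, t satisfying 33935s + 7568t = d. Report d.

Repeated division:
33935 = 4×7568 + 3663
7568 = 2×3663 + 242
3663 = 15×242 + 33
242 = 7×33 + 11
33 = 3×11 + 0
gcd(33935, 7568) = 11.
Back-substituting:
11 = 242 − 7·33
11 = −7·3663 + 106·242
11 = 106·7568 − 219·3663
11 = −219·33935 + 982·7568
So 11 = (-219)·33935 + (982)·7568.

11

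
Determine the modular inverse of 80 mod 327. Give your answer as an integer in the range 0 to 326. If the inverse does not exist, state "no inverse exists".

Apply the Euclidean algorithm to 327 and 80:
327 = 4×80 + 7
80 = 11×7 + 3
7 = 2×3 + 1
3 = 3×1 + 0
The gcd is 1. Working backward:
1 = 7 − 2·3
1 = −2·80 + 23·7
1 = 23·327 − 94·80
So 80·(-94) ≡ 1 (mod 327), and -94 ≡ 233 (mod 327).

233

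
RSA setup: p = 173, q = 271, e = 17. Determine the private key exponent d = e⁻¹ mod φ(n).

35513

φ(n) = (p−1)(q−1) = 172·270 = 46440.
Need d with 17·d ≡ 1 (mod 46440). Apply the extended Euclidean algorithm:
46440 = 2731×17 + 13
17 = 1×13 + 4
13 = 3×4 + 1
4 = 4×1 + 0
Back-substitute:
1 = 13 − 3·4
1 = −3·17 + 4·13
1 = 4·46440 − 10927·17
So 17·(-10927) ≡ 1 (mod 46440), hence d ≡ -10927 ≡ 35513 (mod 46440).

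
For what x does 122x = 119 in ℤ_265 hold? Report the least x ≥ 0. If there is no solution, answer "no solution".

77

First find gcd(122, 265):
265 = 2·122 + 21
122 = 5·21 + 17
21 = 1·17 + 4
17 = 4·4 + 1
4 = 4·1 + 0
gcd = 1, so a unique solution mod 265 exists.
Back-substitute for the Bézout coefficients:
1 = 17 − 4·4
1 = −4·21 + 5·17
1 = 5·122 − 29·21
1 = −29·265 + 63·122
So 122·(63) ≡ 1 (mod 265), giving 122⁻¹ ≡ 63.
x ≡ 122⁻¹·119 ≡ 63·119 ≡ 77 (mod 265).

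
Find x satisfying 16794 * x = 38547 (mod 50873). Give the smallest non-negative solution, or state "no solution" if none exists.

31055

First find gcd(16794, 50873):
50873 = 3×16794 + 491
16794 = 34×491 + 100
491 = 4×100 + 91
100 = 1×91 + 9
91 = 10×9 + 1
9 = 9×1 + 0
gcd = 1, so a unique solution mod 50873 exists.
Back-substitute for the Bézout coefficients:
1 = 91 − 10·9
1 = −10·100 + 11·91
1 = 11·491 − 54·100
1 = −54·16794 + 1847·491
1 = 1847·50873 − 5595·16794
So 16794·(-5595) ≡ 1 (mod 50873), giving 16794⁻¹ ≡ 45278.
x ≡ 16794⁻¹·38547 ≡ 45278·38547 ≡ 31055 (mod 50873).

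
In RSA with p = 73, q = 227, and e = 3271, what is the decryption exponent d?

11959

φ(n) = (p−1)(q−1) = 72·226 = 16272.
Need d with 3271·d ≡ 1 (mod 16272). Apply the extended Euclidean algorithm:
16272 = 4*3271 + 3188
3271 = 1*3188 + 83
3188 = 38*83 + 34
83 = 2*34 + 15
34 = 2*15 + 4
15 = 3*4 + 3
4 = 1*3 + 1
3 = 3*1 + 0
Back-substitute:
1 = 4 − 3
1 = −15 + 4·4
1 = 4·34 − 9·15
1 = −9·83 + 22·34
1 = 22·3188 − 845·83
1 = −845·3271 + 867·3188
1 = 867·16272 − 4313·3271
So 3271·(-4313) ≡ 1 (mod 16272), hence d ≡ -4313 ≡ 11959 (mod 16272).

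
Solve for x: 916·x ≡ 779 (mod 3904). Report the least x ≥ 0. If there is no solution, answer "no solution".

gcd(916, 3904):
3904 = 4*916 + 240
916 = 3*240 + 196
240 = 1*196 + 44
196 = 4*44 + 20
44 = 2*20 + 4
20 = 5*4 + 0
gcd = 4, but 4 ∤ 779, so the congruence has no solution.

no solution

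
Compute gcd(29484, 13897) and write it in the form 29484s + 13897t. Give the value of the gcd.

Repeated division:
29484 = 2*13897 + 1690
13897 = 8*1690 + 377
1690 = 4*377 + 182
377 = 2*182 + 13
182 = 14*13 + 0
gcd(29484, 13897) = 13.
Back-substituting:
13 = 377 − 2·182
13 = −2·1690 + 9·377
13 = 9·13897 − 74·1690
13 = −74·29484 + 157·13897
So 13 = (-74)·29484 + (157)·13897.

13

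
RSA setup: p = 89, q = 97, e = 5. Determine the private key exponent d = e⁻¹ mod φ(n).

5069

φ(n) = (p−1)(q−1) = 88·96 = 8448.
Need d with 5·d ≡ 1 (mod 8448). Apply the extended Euclidean algorithm:
8448 = 1689×5 + 3
5 = 1×3 + 2
3 = 1×2 + 1
2 = 2×1 + 0
Back-substitute:
1 = 3 − 2
1 = −5 + 2·3
1 = 2·8448 − 3379·5
So 5·(-3379) ≡ 1 (mod 8448), hence d ≡ -3379 ≡ 5069 (mod 8448).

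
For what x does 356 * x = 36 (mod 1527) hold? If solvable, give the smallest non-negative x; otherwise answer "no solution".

1407

First find gcd(356, 1527):
1527 = 4×356 + 103
356 = 3×103 + 47
103 = 2×47 + 9
47 = 5×9 + 2
9 = 4×2 + 1
2 = 2×1 + 0
gcd = 1, so a unique solution mod 1527 exists.
Back-substitute for the Bézout coefficients:
1 = 9 − 4·2
1 = −4·47 + 21·9
1 = 21·103 − 46·47
1 = −46·356 + 159·103
1 = 159·1527 − 682·356
So 356·(-682) ≡ 1 (mod 1527), giving 356⁻¹ ≡ 845.
x ≡ 356⁻¹·36 ≡ 845·36 ≡ 1407 (mod 1527).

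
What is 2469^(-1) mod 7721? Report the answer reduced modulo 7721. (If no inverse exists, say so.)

1795

Run Euclid on (7721, 2469):
7721 = 3×2469 + 314
2469 = 7×314 + 271
314 = 1×271 + 43
271 = 6×43 + 13
43 = 3×13 + 4
13 = 3×4 + 1
4 = 4×1 + 0
The gcd is 1. Working backward:
1 = 13 − 3·4
1 = −3·43 + 10·13
1 = 10·271 − 63·43
1 = −63·314 + 73·271
1 = 73·2469 − 574·314
1 = −574·7721 + 1795·2469
So 2469·1795 ≡ 1 (mod 7721).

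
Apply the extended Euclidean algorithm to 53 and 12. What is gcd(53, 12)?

Repeated division:
53 = 4*12 + 5
12 = 2*5 + 2
5 = 2*2 + 1
2 = 2*1 + 0
gcd(53, 12) = 1.
Express as a combination:
1 = 5 − 2·2
1 = −2·12 + 5·5
1 = 5·53 − 22·12
So 1 = (5)·53 + (-22)·12.

1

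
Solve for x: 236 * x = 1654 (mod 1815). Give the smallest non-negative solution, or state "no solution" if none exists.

1499

First find gcd(236, 1815):
1815 = 7·236 + 163
236 = 1·163 + 73
163 = 2·73 + 17
73 = 4·17 + 5
17 = 3·5 + 2
5 = 2·2 + 1
2 = 2·1 + 0
gcd = 1, so a unique solution mod 1815 exists.
Back-substitute for the Bézout coefficients:
1 = 5 − 2·2
1 = −2·17 + 7·5
1 = 7·73 − 30·17
1 = −30·163 + 67·73
1 = 67·236 − 97·163
1 = −97·1815 + 746·236
So 236·(746) ≡ 1 (mod 1815), giving 236⁻¹ ≡ 746.
x ≡ 236⁻¹·1654 ≡ 746·1654 ≡ 1499 (mod 1815).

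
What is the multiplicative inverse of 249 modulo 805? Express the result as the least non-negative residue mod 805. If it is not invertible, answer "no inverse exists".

gcd(805, 249) by repeated division:
805 = 3*249 + 58
249 = 4*58 + 17
58 = 3*17 + 7
17 = 2*7 + 3
7 = 2*3 + 1
3 = 3*1 + 0
The gcd is 1. Working backward:
1 = 7 − 2·3
1 = −2·17 + 5·7
1 = 5·58 − 17·17
1 = −17·249 + 73·58
1 = 73·805 − 236·249
Thus 249·(-236) ≡ 1 (mod 805); reducing, -236 mod 805 = 569.

569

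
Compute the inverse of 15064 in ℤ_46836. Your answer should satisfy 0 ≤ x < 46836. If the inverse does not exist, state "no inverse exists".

Compute gcd(15064, 46836):
46836 = 3×15064 + 1644
15064 = 9×1644 + 268
1644 = 6×268 + 36
268 = 7×36 + 16
36 = 2×16 + 4
16 = 4×4 + 0
gcd(15064, 46836) = 4 ≠ 1, so 15064 has no multiplicative inverse modulo 46836.

no inverse exists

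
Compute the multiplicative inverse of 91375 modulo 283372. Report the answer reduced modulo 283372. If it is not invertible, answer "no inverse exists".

Run Euclid on (283372, 91375):
283372 = 3·91375 + 9247
91375 = 9·9247 + 8152
9247 = 1·8152 + 1095
8152 = 7·1095 + 487
1095 = 2·487 + 121
487 = 4·121 + 3
121 = 40·3 + 1
3 = 3·1 + 0
Since gcd(91375, 283372) = 1, back-substitute to write 1 as a combination:
1 = 121 − 40·3
1 = −40·487 + 161·121
1 = 161·1095 − 362·487
1 = −362·8152 + 2695·1095
1 = 2695·9247 − 3057·8152
1 = −3057·91375 + 30208·9247
1 = 30208·283372 − 93681·91375
Hence 91375⁻¹ ≡ -93681 ≡ 189691 (mod 283372).

189691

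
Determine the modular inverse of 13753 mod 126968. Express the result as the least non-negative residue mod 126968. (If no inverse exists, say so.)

30041

Extended Euclidean algorithm:
126968 = 9×13753 + 3191
13753 = 4×3191 + 989
3191 = 3×989 + 224
989 = 4×224 + 93
224 = 2×93 + 38
93 = 2×38 + 17
38 = 2×17 + 4
17 = 4×4 + 1
4 = 4×1 + 0
The gcd is 1. Working backward:
1 = 17 − 4·4
1 = −4·38 + 9·17
1 = 9·93 − 22·38
1 = −22·224 + 53·93
1 = 53·989 − 234·224
1 = −234·3191 + 755·989
1 = 755·13753 − 3254·3191
1 = −3254·126968 + 30041·13753
So 13753·30041 ≡ 1 (mod 126968).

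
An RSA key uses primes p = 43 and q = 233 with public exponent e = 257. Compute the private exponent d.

φ(n) = (p−1)(q−1) = 42·232 = 9744.
Need d with 257·d ≡ 1 (mod 9744). Apply the extended Euclidean algorithm:
9744 = 37*257 + 235
257 = 1*235 + 22
235 = 10*22 + 15
22 = 1*15 + 7
15 = 2*7 + 1
7 = 7*1 + 0
Back-substitute:
1 = 15 − 2·7
1 = −2·22 + 3·15
1 = 3·235 − 32·22
1 = −32·257 + 35·235
1 = 35·9744 − 1327·257
So 257·(-1327) ≡ 1 (mod 9744), hence d ≡ -1327 ≡ 8417 (mod 9744).

8417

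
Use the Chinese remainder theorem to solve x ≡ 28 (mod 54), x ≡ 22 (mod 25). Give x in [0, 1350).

622

Write x = 28 + 54·k. Then 54·k ≡ 22 − 28 ≡ 19 (mod 25).
Need 54⁻¹ mod 25. Extended Euclid on (25, 4):
25 = 6·4 + 1
4 = 4·1 + 0
Back-substitute:
1 = 25 − 6·4
54⁻¹ ≡ 19 (mod 25), so k ≡ 19·19 ≡ 11 (mod 25).
x = 28 + 54·11 = 622.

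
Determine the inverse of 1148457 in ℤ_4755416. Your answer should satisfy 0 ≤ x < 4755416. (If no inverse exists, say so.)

Apply the Euclidean algorithm to 4755416 and 1148457:
4755416 = 4*1148457 + 161588
1148457 = 7*161588 + 17341
161588 = 9*17341 + 5519
17341 = 3*5519 + 784
5519 = 7*784 + 31
784 = 25*31 + 9
31 = 3*9 + 4
9 = 2*4 + 1
4 = 4*1 + 0
Since gcd(1148457, 4755416) = 1, back-substitute to write 1 as a combination:
1 = 9 − 2·4
1 = −2·31 + 7·9
1 = 7·784 − 177·31
1 = −177·5519 + 1246·784
1 = 1246·17341 − 3915·5519
1 = −3915·161588 + 36481·17341
1 = 36481·1148457 − 259282·161588
1 = −259282·4755416 + 1073609·1148457
So 1148457·1073609 ≡ 1 (mod 4755416).

1073609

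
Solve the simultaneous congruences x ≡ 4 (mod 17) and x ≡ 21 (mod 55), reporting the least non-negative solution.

Write x = 4 + 17·k. Then 17·k ≡ 21 − 4 ≡ 17 (mod 55).
Need 17⁻¹ mod 55. Extended Euclid on (55, 17):
55 = 3*17 + 4
17 = 4*4 + 1
4 = 4*1 + 0
Back-substitute:
1 = 17 − 4·4
1 = −4·55 + 13·17
17⁻¹ ≡ 13 (mod 55), so k ≡ 13·17 ≡ 1 (mod 55).
x = 4 + 17·1 = 21.

21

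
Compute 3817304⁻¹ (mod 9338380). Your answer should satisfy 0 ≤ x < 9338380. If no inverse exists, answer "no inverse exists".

Euclidean algorithm on 9338380, 3817304:
9338380 = 2·3817304 + 1703772
3817304 = 2·1703772 + 409760
1703772 = 4·409760 + 64732
409760 = 6·64732 + 21368
64732 = 3·21368 + 628
21368 = 34·628 + 16
628 = 39·16 + 4
16 = 4·4 + 0
Since gcd = 4 > 1, 3817304 is not a unit mod 9338380.

no inverse exists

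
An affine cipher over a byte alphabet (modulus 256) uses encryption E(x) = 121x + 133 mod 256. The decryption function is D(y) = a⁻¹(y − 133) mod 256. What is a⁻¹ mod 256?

Apply the Euclidean algorithm to 256 and 121:
256 = 2·121 + 14
121 = 8·14 + 9
14 = 1·9 + 5
9 = 1·5 + 4
5 = 1·4 + 1
4 = 4·1 + 0
The gcd is 1. Working backward:
1 = 5 − 4
1 = −9 + 2·5
1 = 2·14 − 3·9
1 = −3·121 + 26·14
1 = 26·256 − 55·121
Thus 121·(-55) ≡ 1 (mod 256); reducing, -55 mod 256 = 201.

201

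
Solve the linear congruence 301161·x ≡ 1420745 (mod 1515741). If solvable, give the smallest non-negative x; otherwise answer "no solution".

no solution

gcd(301161, 1515741):
1515741 = 5×301161 + 9936
301161 = 30×9936 + 3081
9936 = 3×3081 + 693
3081 = 4×693 + 309
693 = 2×309 + 75
309 = 4×75 + 9
75 = 8×9 + 3
9 = 3×3 + 0
gcd = 3, but 3 ∤ 1420745, so the congruence has no solution.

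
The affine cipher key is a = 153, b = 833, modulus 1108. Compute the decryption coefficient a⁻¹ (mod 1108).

Extended Euclidean algorithm:
1108 = 7*153 + 37
153 = 4*37 + 5
37 = 7*5 + 2
5 = 2*2 + 1
2 = 2*1 + 0
The gcd is 1. Working backward:
1 = 5 − 2·2
1 = −2·37 + 15·5
1 = 15·153 − 62·37
1 = −62·1108 + 449·153
So 153·449 ≡ 1 (mod 1108).

449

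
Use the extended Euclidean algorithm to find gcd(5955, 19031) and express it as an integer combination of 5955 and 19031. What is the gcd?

Apply Euclid's algorithm to 19031 and 5955:
19031 = 3×5955 + 1166
5955 = 5×1166 + 125
1166 = 9×125 + 41
125 = 3×41 + 2
41 = 20×2 + 1
2 = 2×1 + 0
gcd(5955, 19031) = 1.
Express as a combination:
1 = 41 − 20·2
1 = −20·125 + 61·41
1 = 61·1166 − 569·125
1 = −569·5955 + 2906·1166
1 = 2906·19031 − 9287·5955
So 1 = (2906)·19031 + (-9287)·5955.

1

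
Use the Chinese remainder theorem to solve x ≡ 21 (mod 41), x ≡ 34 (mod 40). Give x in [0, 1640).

Write x = 21 + 41·k. Then 41·k ≡ 34 − 21 ≡ 13 (mod 40).
Need 41⁻¹ mod 40. Extended Euclid on (40, 1):
40 = 40*1 + 0
41⁻¹ ≡ 1 (mod 40), so k ≡ 1·13 ≡ 13 (mod 40).
x = 21 + 41·13 = 554.

554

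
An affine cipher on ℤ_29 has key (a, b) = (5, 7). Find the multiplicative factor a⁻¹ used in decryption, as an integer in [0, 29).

Apply the Euclidean algorithm to 29 and 5:
29 = 5·5 + 4
5 = 1·4 + 1
4 = 4·1 + 0
Since gcd(5, 29) = 1, back-substitute to write 1 as a combination:
1 = 5 − 4
1 = −29 + 6·5
So 5·6 ≡ 1 (mod 29).

6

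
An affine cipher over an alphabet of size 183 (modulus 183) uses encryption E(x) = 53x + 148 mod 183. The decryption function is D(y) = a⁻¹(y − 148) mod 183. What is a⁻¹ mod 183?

Apply the Euclidean algorithm to 183 and 53:
183 = 3×53 + 24
53 = 2×24 + 5
24 = 4×5 + 4
5 = 1×4 + 1
4 = 4×1 + 0
Since gcd(53, 183) = 1, back-substitute to write 1 as a combination:
1 = 5 − 4
1 = −24 + 5·5
1 = 5·53 − 11·24
1 = −11·183 + 38·53
So 53·38 ≡ 1 (mod 183).

38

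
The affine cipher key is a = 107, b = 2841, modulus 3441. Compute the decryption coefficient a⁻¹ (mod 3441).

1415

Run Euclid on (3441, 107):
3441 = 32×107 + 17
107 = 6×17 + 5
17 = 3×5 + 2
5 = 2×2 + 1
2 = 2×1 + 0
The gcd is 1. Working backward:
1 = 5 − 2·2
1 = −2·17 + 7·5
1 = 7·107 − 44·17
1 = −44·3441 + 1415·107
So 107·1415 ≡ 1 (mod 3441).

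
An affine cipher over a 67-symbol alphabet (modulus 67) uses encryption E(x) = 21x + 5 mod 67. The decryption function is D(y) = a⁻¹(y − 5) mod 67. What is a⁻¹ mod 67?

16

gcd(67, 21) by repeated division:
67 = 3*21 + 4
21 = 5*4 + 1
4 = 4*1 + 0
gcd = 1, so the inverse exists. Back-substitute:
1 = 21 − 5·4
1 = −5·67 + 16·21
So 21·16 ≡ 1 (mod 67).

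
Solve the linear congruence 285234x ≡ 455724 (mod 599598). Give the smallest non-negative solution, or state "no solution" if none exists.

67812

First find gcd(285234, 599598):
599598 = 2*285234 + 29130
285234 = 9*29130 + 23064
29130 = 1*23064 + 6066
23064 = 3*6066 + 4866
6066 = 1*4866 + 1200
4866 = 4*1200 + 66
1200 = 18*66 + 12
66 = 5*12 + 6
12 = 2*6 + 0
gcd = 6 and 6 | 455724, so solutions exist. Divide through by 6: 47539x ≡ 75954 (mod 99933).
Now find 47539⁻¹ mod 99933:
99933 = 2·47539 + 4855
47539 = 9·4855 + 3844
4855 = 1·3844 + 1011
3844 = 3·1011 + 811
1011 = 1·811 + 200
811 = 4·200 + 11
200 = 18·11 + 2
11 = 5·2 + 1
2 = 2·1 + 0
Back-substitute:
1 = 11 − 5·2
1 = −5·200 + 91·11
1 = 91·811 − 369·200
1 = −369·1011 + 460·811
1 = 460·3844 − 1749·1011
1 = −1749·4855 + 2209·3844
1 = 2209·47539 − 21630·4855
1 = −21630·99933 + 45469·47539
So 47539⁻¹ ≡ 45469 (mod 99933).
Then x ≡ 45469·75954 ≡ 67812 (mod 99933); the smallest non-negative solution is x = 67812.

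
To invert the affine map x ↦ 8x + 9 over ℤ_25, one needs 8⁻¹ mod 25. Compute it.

Apply the Euclidean algorithm to 25 and 8:
25 = 3×8 + 1
8 = 8×1 + 0
The gcd is 1. Working backward:
1 = 25 − 3·8
Thus 8·(-3) ≡ 1 (mod 25); reducing, -3 mod 25 = 22.

22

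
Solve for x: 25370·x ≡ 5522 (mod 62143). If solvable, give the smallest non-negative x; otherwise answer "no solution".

57161

First find gcd(25370, 62143):
62143 = 2·25370 + 11403
25370 = 2·11403 + 2564
11403 = 4·2564 + 1147
2564 = 2·1147 + 270
1147 = 4·270 + 67
270 = 4·67 + 2
67 = 33·2 + 1
2 = 2·1 + 0
gcd = 1, so a unique solution mod 62143 exists.
Back-substitute for the Bézout coefficients:
1 = 67 − 33·2
1 = −33·270 + 133·67
1 = 133·1147 − 565·270
1 = −565·2564 + 1263·1147
1 = 1263·11403 − 5617·2564
1 = −5617·25370 + 12497·11403
1 = 12497·62143 − 30611·25370
So 25370·(-30611) ≡ 1 (mod 62143), giving 25370⁻¹ ≡ 31532.
x ≡ 25370⁻¹·5522 ≡ 31532·5522 ≡ 57161 (mod 62143).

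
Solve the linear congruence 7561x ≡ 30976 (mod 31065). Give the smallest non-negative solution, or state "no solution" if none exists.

First find gcd(7561, 31065):
31065 = 4×7561 + 821
7561 = 9×821 + 172
821 = 4×172 + 133
172 = 1×133 + 39
133 = 3×39 + 16
39 = 2×16 + 7
16 = 2×7 + 2
7 = 3×2 + 1
2 = 2×1 + 0
gcd = 1, so a unique solution mod 31065 exists.
Back-substitute for the Bézout coefficients:
1 = 7 − 3·2
1 = −3·16 + 7·7
1 = 7·39 − 17·16
1 = −17·133 + 58·39
1 = 58·172 − 75·133
1 = −75·821 + 358·172
1 = 358·7561 − 3297·821
1 = −3297·31065 + 13546·7561
So 7561·(13546) ≡ 1 (mod 31065), giving 7561⁻¹ ≡ 13546.
x ≡ 7561⁻¹·30976 ≡ 13546·30976 ≡ 5941 (mod 31065).

5941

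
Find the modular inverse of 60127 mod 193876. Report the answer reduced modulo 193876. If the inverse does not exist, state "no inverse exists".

113323

Apply the Euclidean algorithm to 193876 and 60127:
193876 = 3·60127 + 13495
60127 = 4·13495 + 6147
13495 = 2·6147 + 1201
6147 = 5·1201 + 142
1201 = 8·142 + 65
142 = 2·65 + 12
65 = 5·12 + 5
12 = 2·5 + 2
5 = 2·2 + 1
2 = 2·1 + 0
Since gcd(60127, 193876) = 1, back-substitute to write 1 as a combination:
1 = 5 − 2·2
1 = −2·12 + 5·5
1 = 5·65 − 27·12
1 = −27·142 + 59·65
1 = 59·1201 − 499·142
1 = −499·6147 + 2554·1201
1 = 2554·13495 − 5607·6147
1 = −5607·60127 + 24982·13495
1 = 24982·193876 − 80553·60127
So 60127·(-80553) ≡ 1 (mod 193876), and -80553 ≡ 113323 (mod 193876).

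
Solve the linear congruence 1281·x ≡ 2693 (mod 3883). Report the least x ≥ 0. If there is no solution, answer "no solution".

First find gcd(1281, 3883):
3883 = 3×1281 + 40
1281 = 32×40 + 1
40 = 40×1 + 0
gcd = 1, so a unique solution mod 3883 exists.
Back-substitute for the Bézout coefficients:
1 = 1281 − 32·40
1 = −32·3883 + 97·1281
So 1281·(97) ≡ 1 (mod 3883), giving 1281⁻¹ ≡ 97.
x ≡ 1281⁻¹·2693 ≡ 97·2693 ≡ 1060 (mod 3883).

1060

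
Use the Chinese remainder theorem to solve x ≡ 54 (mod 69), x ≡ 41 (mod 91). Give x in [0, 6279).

Write x = 54 + 69·k. Then 69·k ≡ 41 − 54 ≡ 78 (mod 91).
Need 69⁻¹ mod 91. Extended Euclid on (91, 69):
91 = 1·69 + 22
69 = 3·22 + 3
22 = 7·3 + 1
3 = 3·1 + 0
Back-substitute:
1 = 22 − 7·3
1 = −7·69 + 22·22
1 = 22·91 − 29·69
69⁻¹ ≡ 62 (mod 91), so k ≡ 62·78 ≡ 13 (mod 91).
x = 54 + 69·13 = 951.

951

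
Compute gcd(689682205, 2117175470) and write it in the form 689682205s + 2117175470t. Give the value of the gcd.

Apply Euclid's algorithm to 2117175470 and 689682205:
2117175470 = 3·689682205 + 48128855
689682205 = 14·48128855 + 15878235
48128855 = 3·15878235 + 494150
15878235 = 32·494150 + 65435
494150 = 7·65435 + 36105
65435 = 1·36105 + 29330
36105 = 1·29330 + 6775
29330 = 4·6775 + 2230
6775 = 3·2230 + 85
2230 = 26·85 + 20
85 = 4·20 + 5
20 = 4·5 + 0
gcd(689682205, 2117175470) = 5.
Express as a combination:
5 = 85 − 4·20
5 = −4·2230 + 105·85
5 = 105·6775 − 319·2230
5 = −319·29330 + 1381·6775
5 = 1381·36105 − 1700·29330
5 = −1700·65435 + 3081·36105
5 = 3081·494150 − 23267·65435
5 = −23267·15878235 + 747625·494150
5 = 747625·48128855 − 2266142·15878235
5 = −2266142·689682205 + 32473613·48128855
5 = 32473613·2117175470 − 99686981·689682205
So 5 = (32473613)·2117175470 + (-99686981)·689682205.

5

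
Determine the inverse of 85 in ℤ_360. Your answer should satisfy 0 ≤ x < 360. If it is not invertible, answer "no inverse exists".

Compute gcd(85, 360):
360 = 4·85 + 20
85 = 4·20 + 5
20 = 4·5 + 0
The gcd is 5, not 1, hence no inverse exists.

no inverse exists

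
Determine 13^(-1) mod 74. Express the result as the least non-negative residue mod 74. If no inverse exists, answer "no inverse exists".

57

gcd(74, 13) by repeated division:
74 = 5×13 + 9
13 = 1×9 + 4
9 = 2×4 + 1
4 = 4×1 + 0
The gcd is 1. Working backward:
1 = 9 − 2·4
1 = −2·13 + 3·9
1 = 3·74 − 17·13
So 13·(-17) ≡ 1 (mod 74), and -17 ≡ 57 (mod 74).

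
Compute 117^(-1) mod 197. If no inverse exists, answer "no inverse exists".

Apply the Euclidean algorithm to 197 and 117:
197 = 1·117 + 80
117 = 1·80 + 37
80 = 2·37 + 6
37 = 6·6 + 1
6 = 6·1 + 0
The gcd is 1. Working backward:
1 = 37 − 6·6
1 = −6·80 + 13·37
1 = 13·117 − 19·80
1 = −19·197 + 32·117
So 117·32 ≡ 1 (mod 197).

32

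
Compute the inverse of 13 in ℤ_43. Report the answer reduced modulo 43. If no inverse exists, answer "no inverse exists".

Run Euclid on (43, 13):
43 = 3·13 + 4
13 = 3·4 + 1
4 = 4·1 + 0
Since gcd(13, 43) = 1, back-substitute to write 1 as a combination:
1 = 13 − 3·4
1 = −3·43 + 10·13
So 13·10 ≡ 1 (mod 43).

10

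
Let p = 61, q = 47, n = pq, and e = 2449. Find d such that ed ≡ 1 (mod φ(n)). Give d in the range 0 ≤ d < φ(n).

2689

φ(n) = (p−1)(q−1) = 60·46 = 2760.
Need d with 2449·d ≡ 1 (mod 2760). Apply the extended Euclidean algorithm:
2760 = 1*2449 + 311
2449 = 7*311 + 272
311 = 1*272 + 39
272 = 6*39 + 38
39 = 1*38 + 1
38 = 38*1 + 0
Back-substitute:
1 = 39 − 38
1 = −272 + 7·39
1 = 7·311 − 8·272
1 = −8·2449 + 63·311
1 = 63·2760 − 71·2449
So 2449·(-71) ≡ 1 (mod 2760), hence d ≡ -71 ≡ 2689 (mod 2760).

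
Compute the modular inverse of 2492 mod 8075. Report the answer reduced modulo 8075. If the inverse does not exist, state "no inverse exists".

2103

Run Euclid on (8075, 2492):
8075 = 3·2492 + 599
2492 = 4·599 + 96
599 = 6·96 + 23
96 = 4·23 + 4
23 = 5·4 + 3
4 = 1·3 + 1
3 = 3·1 + 0
Since gcd(2492, 8075) = 1, back-substitute to write 1 as a combination:
1 = 4 − 3
1 = −23 + 6·4
1 = 6·96 − 25·23
1 = −25·599 + 156·96
1 = 156·2492 − 649·599
1 = −649·8075 + 2103·2492
So 2492·2103 ≡ 1 (mod 8075).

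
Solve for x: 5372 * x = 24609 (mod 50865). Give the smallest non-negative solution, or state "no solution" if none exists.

50292

First find gcd(5372, 50865):
50865 = 9*5372 + 2517
5372 = 2*2517 + 338
2517 = 7*338 + 151
338 = 2*151 + 36
151 = 4*36 + 7
36 = 5*7 + 1
7 = 7*1 + 0
gcd = 1, so a unique solution mod 50865 exists.
Back-substitute for the Bézout coefficients:
1 = 36 − 5·7
1 = −5·151 + 21·36
1 = 21·338 − 47·151
1 = −47·2517 + 350·338
1 = 350·5372 − 747·2517
1 = −747·50865 + 7073·5372
So 5372·(7073) ≡ 1 (mod 50865), giving 5372⁻¹ ≡ 7073.
x ≡ 5372⁻¹·24609 ≡ 7073·24609 ≡ 50292 (mod 50865).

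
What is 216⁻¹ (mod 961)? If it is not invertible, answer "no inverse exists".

743

Extended Euclidean algorithm:
961 = 4*216 + 97
216 = 2*97 + 22
97 = 4*22 + 9
22 = 2*9 + 4
9 = 2*4 + 1
4 = 4*1 + 0
Since gcd(216, 961) = 1, back-substitute to write 1 as a combination:
1 = 9 − 2·4
1 = −2·22 + 5·9
1 = 5·97 − 22·22
1 = −22·216 + 49·97
1 = 49·961 − 218·216
So 216·(-218) ≡ 1 (mod 961), and -218 ≡ 743 (mod 961).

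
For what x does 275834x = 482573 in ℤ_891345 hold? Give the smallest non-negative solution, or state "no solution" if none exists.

55237

First find gcd(275834, 891345):
891345 = 3*275834 + 63843
275834 = 4*63843 + 20462
63843 = 3*20462 + 2457
20462 = 8*2457 + 806
2457 = 3*806 + 39
806 = 20*39 + 26
39 = 1*26 + 13
26 = 2*13 + 0
gcd = 13 and 13 | 482573, so solutions exist. Divide through by 13: 21218x ≡ 37121 (mod 68565).
Now find 21218⁻¹ mod 68565:
68565 = 3·21218 + 4911
21218 = 4·4911 + 1574
4911 = 3·1574 + 189
1574 = 8·189 + 62
189 = 3·62 + 3
62 = 20·3 + 2
3 = 1·2 + 1
2 = 2·1 + 0
Back-substitute:
1 = 3 − 2
1 = −62 + 21·3
1 = 21·189 − 64·62
1 = −64·1574 + 533·189
1 = 533·4911 − 1663·1574
1 = −1663·21218 + 7185·4911
1 = 7185·68565 − 23218·21218
So 21218·(-23218) ≡ 1 (mod 68565), i.e. 21218⁻¹ ≡ 45347.
Then x ≡ 45347·37121 ≡ 55237 (mod 68565); the smallest non-negative solution is x = 55237.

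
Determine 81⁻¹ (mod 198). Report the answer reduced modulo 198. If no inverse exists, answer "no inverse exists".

no inverse exists

Euclidean algorithm on 198, 81:
198 = 2*81 + 36
81 = 2*36 + 9
36 = 4*9 + 0
Since gcd = 9 > 1, 81 is not a unit mod 198.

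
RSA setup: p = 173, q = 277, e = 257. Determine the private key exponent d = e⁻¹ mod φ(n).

φ(n) = (p−1)(q−1) = 172·276 = 47472.
Need d with 257·d ≡ 1 (mod 47472). Apply the extended Euclidean algorithm:
47472 = 184·257 + 184
257 = 1·184 + 73
184 = 2·73 + 38
73 = 1·38 + 35
38 = 1·35 + 3
35 = 11·3 + 2
3 = 1·2 + 1
2 = 2·1 + 0
Back-substitute:
1 = 3 − 2
1 = −35 + 12·3
1 = 12·38 − 13·35
1 = −13·73 + 25·38
1 = 25·184 − 63·73
1 = −63·257 + 88·184
1 = 88·47472 − 16255·257
So 257·(-16255) ≡ 1 (mod 47472), hence d ≡ -16255 ≡ 31217 (mod 47472).

31217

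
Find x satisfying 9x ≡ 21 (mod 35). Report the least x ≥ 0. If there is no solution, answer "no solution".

First find gcd(9, 35):
35 = 3*9 + 8
9 = 1*8 + 1
8 = 8*1 + 0
gcd = 1, so a unique solution mod 35 exists.
Back-substitute for the Bézout coefficients:
1 = 9 − 8
1 = −35 + 4·9
So 9·(4) ≡ 1 (mod 35), giving 9⁻¹ ≡ 4.
x ≡ 9⁻¹·21 ≡ 4·21 ≡ 14 (mod 35).

14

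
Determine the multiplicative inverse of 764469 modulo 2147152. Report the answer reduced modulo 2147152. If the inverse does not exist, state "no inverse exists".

Extended Euclidean algorithm:
2147152 = 2·764469 + 618214
764469 = 1·618214 + 146255
618214 = 4·146255 + 33194
146255 = 4·33194 + 13479
33194 = 2·13479 + 6236
13479 = 2·6236 + 1007
6236 = 6·1007 + 194
1007 = 5·194 + 37
194 = 5·37 + 9
37 = 4·9 + 1
9 = 9·1 + 0
gcd = 1, so the inverse exists. Back-substitute:
1 = 37 − 4·9
1 = −4·194 + 21·37
1 = 21·1007 − 109·194
1 = −109·6236 + 675·1007
1 = 675·13479 − 1459·6236
1 = −1459·33194 + 3593·13479
1 = 3593·146255 − 15831·33194
1 = −15831·618214 + 66917·146255
1 = 66917·764469 − 82748·618214
1 = −82748·2147152 + 232413·764469
So 764469·232413 ≡ 1 (mod 2147152).

232413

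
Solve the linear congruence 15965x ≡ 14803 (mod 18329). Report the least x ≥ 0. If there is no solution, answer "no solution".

2312

First find gcd(15965, 18329):
18329 = 1*15965 + 2364
15965 = 6*2364 + 1781
2364 = 1*1781 + 583
1781 = 3*583 + 32
583 = 18*32 + 7
32 = 4*7 + 4
7 = 1*4 + 3
4 = 1*3 + 1
3 = 3*1 + 0
gcd = 1, so a unique solution mod 18329 exists.
Back-substitute for the Bézout coefficients:
1 = 4 − 3
1 = −7 + 2·4
1 = 2·32 − 9·7
1 = −9·583 + 164·32
1 = 164·1781 − 501·583
1 = −501·2364 + 665·1781
1 = 665·15965 − 4491·2364
1 = −4491·18329 + 5156·15965
So 15965·(5156) ≡ 1 (mod 18329), giving 15965⁻¹ ≡ 5156.
x ≡ 15965⁻¹·14803 ≡ 5156·14803 ≡ 2312 (mod 18329).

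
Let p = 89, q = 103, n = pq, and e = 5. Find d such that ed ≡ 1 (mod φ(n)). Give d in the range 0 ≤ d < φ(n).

7181

φ(n) = (p−1)(q−1) = 88·102 = 8976.
Need d with 5·d ≡ 1 (mod 8976). Apply the extended Euclidean algorithm:
8976 = 1795×5 + 1
5 = 5×1 + 0
Back-substitute:
1 = 8976 − 1795·5
So 5·(-1795) ≡ 1 (mod 8976), hence d ≡ -1795 ≡ 7181 (mod 8976).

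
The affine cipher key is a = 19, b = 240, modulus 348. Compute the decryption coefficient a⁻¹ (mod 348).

Apply the Euclidean algorithm to 348 and 19:
348 = 18·19 + 6
19 = 3·6 + 1
6 = 6·1 + 0
The gcd is 1. Working backward:
1 = 19 − 3·6
1 = −3·348 + 55·19
So 19·55 ≡ 1 (mod 348).

55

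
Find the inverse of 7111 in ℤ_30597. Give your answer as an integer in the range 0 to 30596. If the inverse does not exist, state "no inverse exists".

Run Euclid on (30597, 7111):
30597 = 4·7111 + 2153
7111 = 3·2153 + 652
2153 = 3·652 + 197
652 = 3·197 + 61
197 = 3·61 + 14
61 = 4·14 + 5
14 = 2·5 + 4
5 = 1·4 + 1
4 = 4·1 + 0
The gcd is 1. Working backward:
1 = 5 − 4
1 = −14 + 3·5
1 = 3·61 − 13·14
1 = −13·197 + 42·61
1 = 42·652 − 139·197
1 = −139·2153 + 459·652
1 = 459·7111 − 1516·2153
1 = −1516·30597 + 6523·7111
So 7111·6523 ≡ 1 (mod 30597).

6523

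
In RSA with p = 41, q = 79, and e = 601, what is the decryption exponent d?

841

φ(n) = (p−1)(q−1) = 40·78 = 3120.
Need d with 601·d ≡ 1 (mod 3120). Apply the extended Euclidean algorithm:
3120 = 5×601 + 115
601 = 5×115 + 26
115 = 4×26 + 11
26 = 2×11 + 4
11 = 2×4 + 3
4 = 1×3 + 1
3 = 3×1 + 0
Back-substitute:
1 = 4 − 3
1 = −11 + 3·4
1 = 3·26 − 7·11
1 = −7·115 + 31·26
1 = 31·601 − 162·115
1 = −162·3120 + 841·601
So 601·841 ≡ 1 (mod 3120), hence d = 841.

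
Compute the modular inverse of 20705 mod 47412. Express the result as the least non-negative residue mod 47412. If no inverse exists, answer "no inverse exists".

gcd(47412, 20705) by repeated division:
47412 = 2×20705 + 6002
20705 = 3×6002 + 2699
6002 = 2×2699 + 604
2699 = 4×604 + 283
604 = 2×283 + 38
283 = 7×38 + 17
38 = 2×17 + 4
17 = 4×4 + 1
4 = 4×1 + 0
gcd = 1, so the inverse exists. Back-substitute:
1 = 17 − 4·4
1 = −4·38 + 9·17
1 = 9·283 − 67·38
1 = −67·604 + 143·283
1 = 143·2699 − 639·604
1 = −639·6002 + 1421·2699
1 = 1421·20705 − 4902·6002
1 = −4902·47412 + 11225·20705
So 20705·11225 ≡ 1 (mod 47412).

11225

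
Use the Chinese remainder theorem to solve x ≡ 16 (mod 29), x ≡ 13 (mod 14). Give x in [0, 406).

Write x = 16 + 29·k. Then 29·k ≡ 13 − 16 ≡ 11 (mod 14).
Need 29⁻¹ mod 14. Extended Euclid on (14, 1):
14 = 14·1 + 0
29⁻¹ ≡ 1 (mod 14), so k ≡ 1·11 ≡ 11 (mod 14).
x = 16 + 29·11 = 335.

335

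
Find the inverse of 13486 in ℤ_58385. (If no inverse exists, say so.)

39401

Apply the Euclidean algorithm to 58385 and 13486:
58385 = 4×13486 + 4441
13486 = 3×4441 + 163
4441 = 27×163 + 40
163 = 4×40 + 3
40 = 13×3 + 1
3 = 3×1 + 0
Since gcd(13486, 58385) = 1, back-substitute to write 1 as a combination:
1 = 40 − 13·3
1 = −13·163 + 53·40
1 = 53·4441 − 1444·163
1 = −1444·13486 + 4385·4441
1 = 4385·58385 − 18984·13486
Thus 13486·(-18984) ≡ 1 (mod 58385); reducing, -18984 mod 58385 = 39401.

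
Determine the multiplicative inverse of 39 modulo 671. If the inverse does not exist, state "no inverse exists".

Extended Euclidean algorithm:
671 = 17*39 + 8
39 = 4*8 + 7
8 = 1*7 + 1
7 = 7*1 + 0
The gcd is 1. Working backward:
1 = 8 − 7
1 = −39 + 5·8
1 = 5·671 − 86·39
Thus 39·(-86) ≡ 1 (mod 671); reducing, -86 mod 671 = 585.

585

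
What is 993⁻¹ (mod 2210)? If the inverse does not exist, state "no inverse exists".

Apply the Euclidean algorithm to 2210 and 993:
2210 = 2·993 + 224
993 = 4·224 + 97
224 = 2·97 + 30
97 = 3·30 + 7
30 = 4·7 + 2
7 = 3·2 + 1
2 = 2·1 + 0
The gcd is 1. Working backward:
1 = 7 − 3·2
1 = −3·30 + 13·7
1 = 13·97 − 42·30
1 = −42·224 + 97·97
1 = 97·993 − 430·224
1 = −430·2210 + 957·993
So 993·957 ≡ 1 (mod 2210).

957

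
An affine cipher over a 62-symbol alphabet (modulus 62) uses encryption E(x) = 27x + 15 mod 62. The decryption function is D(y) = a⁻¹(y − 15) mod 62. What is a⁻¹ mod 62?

23

Apply the Euclidean algorithm to 62 and 27:
62 = 2*27 + 8
27 = 3*8 + 3
8 = 2*3 + 2
3 = 1*2 + 1
2 = 2*1 + 0
The gcd is 1. Working backward:
1 = 3 − 2
1 = −8 + 3·3
1 = 3·27 − 10·8
1 = −10·62 + 23·27
So 27·23 ≡ 1 (mod 62).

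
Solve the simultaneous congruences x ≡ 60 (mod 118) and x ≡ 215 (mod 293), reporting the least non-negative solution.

Write x = 60 + 118·k. Then 118·k ≡ 215 − 60 ≡ 155 (mod 293).
Need 118⁻¹ mod 293. Extended Euclid on (293, 118):
293 = 2*118 + 57
118 = 2*57 + 4
57 = 14*4 + 1
4 = 4*1 + 0
Back-substitute:
1 = 57 − 14·4
1 = −14·118 + 29·57
1 = 29·293 − 72·118
118⁻¹ ≡ 221 (mod 293), so k ≡ 221·155 ≡ 267 (mod 293).
x = 60 + 118·267 = 31566.

31566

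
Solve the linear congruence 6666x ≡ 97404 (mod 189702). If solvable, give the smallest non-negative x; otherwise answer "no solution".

First find gcd(6666, 189702):
189702 = 28*6666 + 3054
6666 = 2*3054 + 558
3054 = 5*558 + 264
558 = 2*264 + 30
264 = 8*30 + 24
30 = 1*24 + 6
24 = 4*6 + 0
gcd = 6 and 6 | 97404, so solutions exist. Divide through by 6: 1111x ≡ 16234 (mod 31617).
Now find 1111⁻¹ mod 31617:
31617 = 28*1111 + 509
1111 = 2*509 + 93
509 = 5*93 + 44
93 = 2*44 + 5
44 = 8*5 + 4
5 = 1*4 + 1
4 = 4*1 + 0
Back-substitute:
1 = 5 − 4
1 = −44 + 9·5
1 = 9·93 − 19·44
1 = −19·509 + 104·93
1 = 104·1111 − 227·509
1 = −227·31617 + 6460·1111
So 1111⁻¹ ≡ 6460 (mod 31617).
Then x ≡ 6460·16234 ≡ 29668 (mod 31617); the smallest non-negative solution is x = 29668.

29668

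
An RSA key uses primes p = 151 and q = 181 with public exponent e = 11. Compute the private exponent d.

22091

φ(n) = (p−1)(q−1) = 150·180 = 27000.
Need d with 11·d ≡ 1 (mod 27000). Apply the extended Euclidean algorithm:
27000 = 2454·11 + 6
11 = 1·6 + 5
6 = 1·5 + 1
5 = 5·1 + 0
Back-substitute:
1 = 6 − 5
1 = −11 + 2·6
1 = 2·27000 − 4909·11
So 11·(-4909) ≡ 1 (mod 27000), hence d ≡ -4909 ≡ 22091 (mod 27000).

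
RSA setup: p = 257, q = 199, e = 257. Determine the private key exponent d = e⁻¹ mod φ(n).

38657

φ(n) = (p−1)(q−1) = 256·198 = 50688.
Need d with 257·d ≡ 1 (mod 50688). Apply the extended Euclidean algorithm:
50688 = 197·257 + 59
257 = 4·59 + 21
59 = 2·21 + 17
21 = 1·17 + 4
17 = 4·4 + 1
4 = 4·1 + 0
Back-substitute:
1 = 17 − 4·4
1 = −4·21 + 5·17
1 = 5·59 − 14·21
1 = −14·257 + 61·59
1 = 61·50688 − 12031·257
So 257·(-12031) ≡ 1 (mod 50688), hence d ≡ -12031 ≡ 38657 (mod 50688).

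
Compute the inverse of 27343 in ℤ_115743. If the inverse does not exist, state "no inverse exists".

Apply the Euclidean algorithm to 115743 and 27343:
115743 = 4*27343 + 6371
27343 = 4*6371 + 1859
6371 = 3*1859 + 794
1859 = 2*794 + 271
794 = 2*271 + 252
271 = 1*252 + 19
252 = 13*19 + 5
19 = 3*5 + 4
5 = 1*4 + 1
4 = 4*1 + 0
The gcd is 1. Working backward:
1 = 5 − 4
1 = −19 + 4·5
1 = 4·252 − 53·19
1 = −53·271 + 57·252
1 = 57·794 − 167·271
1 = −167·1859 + 391·794
1 = 391·6371 − 1340·1859
1 = −1340·27343 + 5751·6371
1 = 5751·115743 − 24344·27343
So 27343·(-24344) ≡ 1 (mod 115743), and -24344 ≡ 91399 (mod 115743).

91399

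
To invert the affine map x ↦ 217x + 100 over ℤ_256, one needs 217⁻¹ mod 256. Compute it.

Apply the Euclidean algorithm to 256 and 217:
256 = 1*217 + 39
217 = 5*39 + 22
39 = 1*22 + 17
22 = 1*17 + 5
17 = 3*5 + 2
5 = 2*2 + 1
2 = 2*1 + 0
Since gcd(217, 256) = 1, back-substitute to write 1 as a combination:
1 = 5 − 2·2
1 = −2·17 + 7·5
1 = 7·22 − 9·17
1 = −9·39 + 16·22
1 = 16·217 − 89·39
1 = −89·256 + 105·217
So 217·105 ≡ 1 (mod 256).

105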